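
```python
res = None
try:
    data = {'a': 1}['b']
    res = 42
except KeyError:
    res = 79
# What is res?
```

Step-by-step execution trace:
1. `data = {'a': 1}['b']` raises KeyError.
2. `res = 42` is not reached.
3. `except KeyError` matches → res = 79.
Result: 79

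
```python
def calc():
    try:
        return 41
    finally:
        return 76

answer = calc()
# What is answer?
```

Step-by-step execution trace:
1. `calc()` enters try: `return 41` sets pending return value 41.
2. Before returning, `finally: return 76` runs and overrides the pending return.
3. calc() returns 76 → answer = 76.
Result: 76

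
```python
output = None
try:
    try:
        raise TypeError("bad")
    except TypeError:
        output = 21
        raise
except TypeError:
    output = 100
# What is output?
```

Step-by-step execution trace:
1. Inner try: `raise TypeError("bad")` raises TypeError.
2. Inner `except TypeError` matches → output = 21.
3. bare `raise` re-raises the same TypeError.
4. Outer `except TypeError` matches → output = 100.
Result: 100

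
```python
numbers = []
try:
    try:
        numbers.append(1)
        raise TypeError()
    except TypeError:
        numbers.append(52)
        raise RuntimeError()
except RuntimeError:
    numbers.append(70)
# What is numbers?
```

Step-by-step execution trace:
1. Inner try: `numbers.append(1)` → numbers = [1].
2. `raise TypeError()` raises TypeError.
3. Inner `except TypeError` matches → `numbers.append(52)` → numbers = [1, 52].
4. `raise RuntimeError()` raises RuntimeError; propagates to outer try.
5. Outer `except RuntimeError` matches → `numbers.append(70)` → numbers = [1, 52, 70].
Result: [1, 52, 70]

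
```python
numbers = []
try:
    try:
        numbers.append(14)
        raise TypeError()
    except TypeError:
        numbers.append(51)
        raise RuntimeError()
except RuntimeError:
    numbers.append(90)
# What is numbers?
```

Step-by-step execution trace:
1. Inner try: `numbers.append(14)` → numbers = [14].
2. `raise TypeError()` raises TypeError.
3. Inner `except TypeError` matches → `numbers.append(51)` → numbers = [14, 51].
4. `raise RuntimeError()` raises RuntimeError; propagates to outer try.
5. Outer `except RuntimeError` matches → `numbers.append(90)` → numbers = [14, 51, 90].
Result: [14, 51, 90]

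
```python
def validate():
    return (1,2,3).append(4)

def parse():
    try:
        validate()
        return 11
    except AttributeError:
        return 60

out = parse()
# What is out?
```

Step-by-step execution trace:
1. `parse()` calls `validate()`.
2. `validate()` evaluates `(1,2,3).append(4)`, which raises AttributeError; it propagates to the caller.
3. `return 11` is not reached.
4. `except AttributeError` in parse matches → returns 60.
5. out = 60.
Result: 60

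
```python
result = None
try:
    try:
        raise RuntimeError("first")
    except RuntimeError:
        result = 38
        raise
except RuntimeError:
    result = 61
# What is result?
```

Step-by-step execution trace:
1. Inner try: `raise RuntimeError("first")` raises RuntimeError.
2. Inner `except RuntimeError` matches → result = 38.
3. bare `raise` re-raises the same RuntimeError.
4. Outer `except RuntimeError` matches → result = 61.
Result: 61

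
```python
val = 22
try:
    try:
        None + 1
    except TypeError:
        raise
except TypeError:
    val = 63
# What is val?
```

Step-by-step execution trace:
1. Inner try: `None + 1` raises TypeError.
2. Inner `except TypeError` matches; bare `raise` re-raises the same TypeError.
3. Outer `except TypeError` matches → val = 63.
Result: 63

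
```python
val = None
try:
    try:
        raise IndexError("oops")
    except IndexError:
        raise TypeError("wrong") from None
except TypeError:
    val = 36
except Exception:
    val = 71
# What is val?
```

Step-by-step execution trace:
1. Inner try raises IndexError; inner `except IndexError` catches it.
2. `raise TypeError(...) from None` raises TypeError (from None suppresses __context__, but the active exception is still TypeError).
3. Outer `except TypeError` matches → val = 36.
4. `except Exception` is not reached.
Result: 36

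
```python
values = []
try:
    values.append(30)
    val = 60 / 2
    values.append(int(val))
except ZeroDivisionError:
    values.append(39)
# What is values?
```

Step-by-step execution trace:
1. try: `values.append(30)` → values = [30].
2. `val = 60 / 2` → val = 30.0. No exception raised.
3. `values.append(int(val))` → values = [30, 30].
4. `except ZeroDivisionError` is skipped (no exception was raised).
Result: [30, 30]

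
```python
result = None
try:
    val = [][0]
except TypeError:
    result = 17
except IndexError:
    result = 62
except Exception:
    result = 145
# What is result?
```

Step-by-step execution trace:
1. `val = [][0]` raises IndexError.
2. `except TypeError` does not match IndexError; skipped.
3. `except IndexError` matches → result = 62.
4. Remaining except clauses are skipped.
Result: 62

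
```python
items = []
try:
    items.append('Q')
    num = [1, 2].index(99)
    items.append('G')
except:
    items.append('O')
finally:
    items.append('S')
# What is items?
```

Step-by-step execution trace:
1. try: `items.append('Q')` → items = ['Q'].
2. `num = [1, 2].index(99)` raises ValueError; `items.append('G')` is not reached.
3. bare `except` matches → `items.append('O')` → items = ['Q', 'O'].
4. finally always runs: `items.append('S')` → items = ['Q', 'O', 'S'].
Result: ['Q', 'O', 'S']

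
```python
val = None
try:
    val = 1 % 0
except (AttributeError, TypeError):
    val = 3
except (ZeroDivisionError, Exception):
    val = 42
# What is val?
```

Step-by-step execution trace:
1. `val = 1 % 0` raises ZeroDivisionError.
2. `except (AttributeError, TypeError)` does not match ZeroDivisionError; skipped.
3. `except (ZeroDivisionError, Exception)` matches (ZeroDivisionError is in the tuple) → val = 42.
Result: 42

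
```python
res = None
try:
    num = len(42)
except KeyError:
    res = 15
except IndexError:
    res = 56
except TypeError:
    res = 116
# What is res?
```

Step-by-step execution trace:
1. `num = len(42)` raises TypeError.
2. `except KeyError` does not match TypeError; skipped.
3. `except IndexError` does not match TypeError; skipped.
4. `except TypeError` matches → res = 116.
Result: 116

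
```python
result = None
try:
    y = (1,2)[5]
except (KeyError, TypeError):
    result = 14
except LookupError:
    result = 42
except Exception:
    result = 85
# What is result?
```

Step-by-step execution trace:
1. `y = (1,2)[5]` raises IndexError.
2. `except (KeyError, TypeError)` does not match IndexError; skipped.
3. `except LookupError` matches (IndexError is a subclass of LookupError) → result = 42.
4. `except Exception` is not reached.
Result: 42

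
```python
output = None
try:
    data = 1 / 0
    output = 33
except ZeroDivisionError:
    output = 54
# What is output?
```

Step-by-step execution trace:
1. `data = 1 / 0` raises ZeroDivisionError.
2. `output = 33` is not reached.
3. `except ZeroDivisionError` matches → output = 54.
Result: 54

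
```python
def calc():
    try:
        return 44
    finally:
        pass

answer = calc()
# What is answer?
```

Step-by-step execution trace:
1. `calc()` enters try: `return 44` sets pending return value 44.
2. Before returning, `finally: pass` runs (no effect).
3. calc() returns 44 → answer = 44.
Result: 44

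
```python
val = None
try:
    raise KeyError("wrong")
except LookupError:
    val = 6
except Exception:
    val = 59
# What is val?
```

Step-by-step execution trace:
1. `raise KeyError(...)` raises KeyError.
2. `except LookupError` matches (KeyError is a subclass of LookupError) → val = 6.
3. `except Exception` is not reached.
Result: 6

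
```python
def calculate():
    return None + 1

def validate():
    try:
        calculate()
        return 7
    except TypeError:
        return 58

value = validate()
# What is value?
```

Step-by-step execution trace:
1. `validate()` calls `calculate()`.
2. `calculate()` evaluates `None + 1`, which raises TypeError; it propagates to the caller.
3. `return 7` is not reached.
4. `except TypeError` in validate matches → returns 58.
5. value = 58.
Result: 58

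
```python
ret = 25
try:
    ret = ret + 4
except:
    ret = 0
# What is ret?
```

Step-by-step execution trace:
1. ret starts at 25.
2. try: `ret = ret + 4` → ret = 29. No exception raised.
3. `except` is skipped.
Result: 29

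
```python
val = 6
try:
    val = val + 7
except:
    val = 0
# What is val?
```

Step-by-step execution trace:
1. val starts at 6.
2. try: `val = val + 7` → val = 13. No exception raised.
3. `except` is skipped.
Result: 13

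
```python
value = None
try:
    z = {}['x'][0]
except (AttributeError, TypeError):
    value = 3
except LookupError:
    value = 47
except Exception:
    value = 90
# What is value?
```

Step-by-step execution trace:
1. `z = {}['x'][0]` raises KeyError.
2. `except (AttributeError, TypeError)` does not match KeyError; skipped.
3. `except LookupError` matches (KeyError is a subclass of LookupError) → value = 47.
4. `except Exception` is not reached.
Result: 47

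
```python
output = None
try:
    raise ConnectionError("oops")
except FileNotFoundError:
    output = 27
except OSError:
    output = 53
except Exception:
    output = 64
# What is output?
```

Step-by-step execution trace:
1. `raise ConnectionError(...)` raises ConnectionError.
2. `except FileNotFoundError` does not match (ConnectionError is not a subclass of FileNotFoundError); skipped.
3. `except OSError` matches (ConnectionError is a subclass of OSError) → output = 53.
4. `except Exception` is not reached.
Result: 53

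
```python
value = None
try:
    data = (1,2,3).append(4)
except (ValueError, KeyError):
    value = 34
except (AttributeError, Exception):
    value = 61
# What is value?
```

Step-by-step execution trace:
1. `data = (1,2,3).append(4)` raises AttributeError.
2. `except (ValueError, KeyError)` does not match AttributeError; skipped.
3. `except (AttributeError, Exception)` matches (AttributeError is in the tuple) → value = 61.
Result: 61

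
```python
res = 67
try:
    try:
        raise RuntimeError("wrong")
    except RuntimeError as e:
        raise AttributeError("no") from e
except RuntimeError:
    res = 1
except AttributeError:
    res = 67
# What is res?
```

Step-by-step execution trace:
1. Inner try raises RuntimeError; inner `except RuntimeError as e` catches it.
2. `raise AttributeError(...) from e` raises AttributeError (RuntimeError is attached as __cause__, but only AttributeError is active).
3. Outer `except RuntimeError` does not match AttributeError; skipped.
4. Outer `except AttributeError` matches → res = 67.
Result: 67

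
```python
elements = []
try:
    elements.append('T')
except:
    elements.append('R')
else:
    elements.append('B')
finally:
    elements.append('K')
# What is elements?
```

Step-by-step execution trace:
1. try: `elements.append('T')` → elements = ['T']. No exception raised.
2. `except` is skipped.
3. `else` runs: `elements.append('B')` → elements = ['T', 'B'].
4. `finally` always runs: `elements.append('K')` → elements = ['T', 'B', 'K'].
Result: ['T', 'B', 'K']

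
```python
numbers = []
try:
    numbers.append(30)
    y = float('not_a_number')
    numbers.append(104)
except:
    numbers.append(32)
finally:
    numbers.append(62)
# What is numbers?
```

Step-by-step execution trace:
1. try: `numbers.append(30)` → numbers = [30].
2. `y = float('not_a_number')` raises ValueError; `numbers.append(104)` is not reached.
3. bare `except` matches → `numbers.append(32)` → numbers = [30, 32].
4. finally always runs: `numbers.append(62)` → numbers = [30, 32, 62].
Result: [30, 32, 62]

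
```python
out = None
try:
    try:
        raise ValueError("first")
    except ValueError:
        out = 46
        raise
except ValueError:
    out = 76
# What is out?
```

Step-by-step execution trace:
1. Inner try: `raise ValueError("first")` raises ValueError.
2. Inner `except ValueError` matches → out = 46.
3. bare `raise` re-raises the same ValueError.
4. Outer `except ValueError` matches → out = 76.
Result: 76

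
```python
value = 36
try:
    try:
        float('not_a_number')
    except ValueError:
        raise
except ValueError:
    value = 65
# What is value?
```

Step-by-step execution trace:
1. Inner try: `float('not_a_number')` raises ValueError.
2. Inner `except ValueError` matches; bare `raise` re-raises the same ValueError.
3. Outer `except ValueError` matches → value = 65.
Result: 65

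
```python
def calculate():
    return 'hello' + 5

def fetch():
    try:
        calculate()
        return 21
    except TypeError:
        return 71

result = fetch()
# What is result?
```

Step-by-step execution trace:
1. `fetch()` calls `calculate()`.
2. `calculate()` evaluates `'hello' + 5`, which raises TypeError; it propagates to the caller.
3. `return 21` is not reached.
4. `except TypeError` in fetch matches → returns 71.
5. result = 71.
Result: 71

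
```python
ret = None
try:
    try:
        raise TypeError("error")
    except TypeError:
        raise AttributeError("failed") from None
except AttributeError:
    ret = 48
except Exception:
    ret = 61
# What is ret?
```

Step-by-step execution trace:
1. Inner try raises TypeError; inner `except TypeError` catches it.
2. `raise AttributeError(...) from None` raises AttributeError (from None suppresses __context__, but the active exception is still AttributeError).
3. Outer `except AttributeError` matches → ret = 48.
4. `except Exception` is not reached.
Result: 48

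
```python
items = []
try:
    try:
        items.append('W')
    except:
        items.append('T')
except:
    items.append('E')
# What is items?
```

Step-by-step execution trace:
1. Inner try: `items.append('W')` → items = ['W']. No exception raised.
2. Inner `except` is skipped.
3. Inner try completes normally; outer `except` is skipped.
Result: ['W']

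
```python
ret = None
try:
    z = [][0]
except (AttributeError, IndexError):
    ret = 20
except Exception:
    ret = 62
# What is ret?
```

Step-by-step execution trace:
1. `z = [][0]` raises IndexError.
2. `except (AttributeError, IndexError)` matches (IndexError is in the tuple) → ret = 20.
3. `except Exception` is not reached.
Result: 20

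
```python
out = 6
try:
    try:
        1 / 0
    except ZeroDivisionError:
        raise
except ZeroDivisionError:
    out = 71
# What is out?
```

Step-by-step execution trace:
1. Inner try: `1 / 0` raises ZeroDivisionError.
2. Inner `except ZeroDivisionError` matches; bare `raise` re-raises the same ZeroDivisionError.
3. Outer `except ZeroDivisionError` matches → out = 71.
Result: 71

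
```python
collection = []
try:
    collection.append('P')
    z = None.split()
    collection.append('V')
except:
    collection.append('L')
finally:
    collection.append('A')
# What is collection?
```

Step-by-step execution trace:
1. try: `collection.append('P')` → collection = ['P'].
2. `z = None.split()` raises AttributeError; `collection.append('V')` is not reached.
3. bare `except` matches → `collection.append('L')` → collection = ['P', 'L'].
4. finally always runs: `collection.append('A')` → collection = ['P', 'L', 'A'].
Result: ['P', 'L', 'A']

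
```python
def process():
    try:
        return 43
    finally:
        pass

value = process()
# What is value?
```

Step-by-step execution trace:
1. `process()` enters try: `return 43` sets pending return value 43.
2. Before returning, `finally: pass` runs (no effect).
3. process() returns 43 → value = 43.
Result: 43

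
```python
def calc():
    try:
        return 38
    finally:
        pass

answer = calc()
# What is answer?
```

Step-by-step execution trace:
1. `calc()` enters try: `return 38` sets pending return value 38.
2. Before returning, `finally: pass` runs (no effect).
3. calc() returns 38 → answer = 38.
Result: 38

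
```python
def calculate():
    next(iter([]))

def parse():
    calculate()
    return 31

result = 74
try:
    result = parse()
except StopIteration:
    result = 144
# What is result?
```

Step-by-step execution trace:
1. result starts at 74.
2. try: `parse()` calls `calculate()`.
3. `calculate()` evaluates `next(iter([]))`, which raises StopIteration; it propagates through parse (uncaught).
4. `return 31` in parse is not reached; the assignment to result does not complete.
5. `except StopIteration` matches → result = 144.
Result: 144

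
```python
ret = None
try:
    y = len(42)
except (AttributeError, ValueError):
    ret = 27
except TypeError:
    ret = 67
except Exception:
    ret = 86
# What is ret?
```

Step-by-step execution trace:
1. `y = len(42)` raises TypeError.
2. `except (AttributeError, ValueError)` does not match TypeError; skipped.
3. `except TypeError` matches (exact type match) → ret = 67.
4. `except Exception` is not reached.
Result: 67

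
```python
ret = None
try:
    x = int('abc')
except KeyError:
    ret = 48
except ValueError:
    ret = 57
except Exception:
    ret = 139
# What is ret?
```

Step-by-step execution trace:
1. `x = int('abc')` raises ValueError.
2. `except KeyError` does not match ValueError; skipped.
3. `except ValueError` matches → ret = 57.
4. Remaining except clauses are skipped.
Result: 57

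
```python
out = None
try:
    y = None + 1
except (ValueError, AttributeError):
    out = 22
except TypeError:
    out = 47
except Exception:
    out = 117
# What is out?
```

Step-by-step execution trace:
1. `y = None + 1` raises TypeError.
2. `except (ValueError, AttributeError)` does not match TypeError; skipped.
3. `except TypeError` matches (exact type match) → out = 47.
4. `except Exception` is not reached.
Result: 47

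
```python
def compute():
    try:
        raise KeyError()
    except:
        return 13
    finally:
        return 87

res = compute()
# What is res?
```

Step-by-step execution trace:
1. `compute()` enters try: `raise KeyError()` raises KeyError.
2. bare `except` matches → `return 13` sets pending return value 13.
3. Before returning, `finally: return 87` runs and overrides the pending return.
4. compute() returns 87 → res = 87.
Result: 87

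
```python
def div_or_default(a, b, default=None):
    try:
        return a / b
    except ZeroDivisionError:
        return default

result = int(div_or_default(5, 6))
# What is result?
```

Step-by-step execution trace:
1. `div_or_default(5, 6)` enters try: `return 5 / 6` → returns 0.8333333333333334. No exception raised.
2. `except ZeroDivisionError` is skipped.
3. `int(0.8333333333333334)` → 0 → result = 0.
Result: 0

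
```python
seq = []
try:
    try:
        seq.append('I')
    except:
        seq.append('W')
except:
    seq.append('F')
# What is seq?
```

Step-by-step execution trace:
1. Inner try: `seq.append('I')` → seq = ['I']. No exception raised.
2. Inner `except` is skipped.
3. Inner try completes normally; outer `except` is skipped.
Result: ['I']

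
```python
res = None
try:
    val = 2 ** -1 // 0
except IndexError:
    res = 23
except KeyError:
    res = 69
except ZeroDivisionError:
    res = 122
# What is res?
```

Step-by-step execution trace:
1. `val = 2 ** -1 // 0` raises ZeroDivisionError.
2. `except IndexError` does not match ZeroDivisionError; skipped.
3. `except KeyError` does not match ZeroDivisionError; skipped.
4. `except ZeroDivisionError` matches → res = 122.
Result: 122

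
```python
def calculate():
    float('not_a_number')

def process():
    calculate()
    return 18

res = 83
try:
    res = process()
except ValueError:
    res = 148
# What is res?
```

Step-by-step execution trace:
1. res starts at 83.
2. try: `process()` calls `calculate()`.
3. `calculate()` evaluates `float('not_a_number')`, which raises ValueError; it propagates through process (uncaught).
4. `return 18` in process is not reached; the assignment to res does not complete.
5. `except ValueError` matches → res = 148.
Result: 148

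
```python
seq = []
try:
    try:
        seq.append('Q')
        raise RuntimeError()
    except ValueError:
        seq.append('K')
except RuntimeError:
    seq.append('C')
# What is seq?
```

Step-by-step execution trace:
1. Inner try: `seq.append('Q')` → seq = ['Q'].
2. `raise RuntimeError()` raises RuntimeError.
3. Inner `except ValueError` does not match RuntimeError; exception propagates to outer try.
4. Outer `except RuntimeError` matches → `seq.append('C')` → seq = ['Q', 'C'].
Result: ['Q', 'C']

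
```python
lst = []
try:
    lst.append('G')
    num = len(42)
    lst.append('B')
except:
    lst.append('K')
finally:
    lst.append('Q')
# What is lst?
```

Step-by-step execution trace:
1. try: `lst.append('G')` → lst = ['G'].
2. `num = len(42)` raises TypeError; `lst.append('B')` is not reached.
3. bare `except` matches → `lst.append('K')` → lst = ['G', 'K'].
4. finally always runs: `lst.append('Q')` → lst = ['G', 'K', 'Q'].
Result: ['G', 'K', 'Q']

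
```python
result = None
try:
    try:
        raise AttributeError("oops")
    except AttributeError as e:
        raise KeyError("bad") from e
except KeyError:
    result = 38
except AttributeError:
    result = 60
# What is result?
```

Step-by-step execution trace:
1. Inner try raises AttributeError; inner `except AttributeError as e` catches it.
2. `raise KeyError(...) from e` raises KeyError (AttributeError is attached as __cause__, but only KeyError is active).
3. Outer `except KeyError` matches → result = 38.
4. `except AttributeError` is not reached.
Result: 38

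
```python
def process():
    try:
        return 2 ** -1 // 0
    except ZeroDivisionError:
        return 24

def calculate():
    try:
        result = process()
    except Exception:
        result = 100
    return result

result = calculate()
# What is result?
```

Step-by-step execution trace:
1. `calculate()` calls `process()`.
2. In process: `2 ** -1 // 0` raises ZeroDivisionError; `except ZeroDivisionError` catches it → returns 24.
3. In calculate: `result = process()` → result = 24. No exception reaches calculate.
4. `except Exception` is skipped; calculate returns 24.
5. result = 24.
Result: 24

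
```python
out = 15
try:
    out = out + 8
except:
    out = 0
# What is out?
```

Step-by-step execution trace:
1. out starts at 15.
2. try: `out = out + 8` → out = 23. No exception raised.
3. `except` is skipped.
Result: 23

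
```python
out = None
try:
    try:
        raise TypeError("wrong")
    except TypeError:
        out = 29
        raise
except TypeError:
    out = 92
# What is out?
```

Step-by-step execution trace:
1. Inner try: `raise TypeError("wrong")` raises TypeError.
2. Inner `except TypeError` matches → out = 29.
3. bare `raise` re-raises the same TypeError.
4. Outer `except TypeError` matches → out = 92.
Result: 92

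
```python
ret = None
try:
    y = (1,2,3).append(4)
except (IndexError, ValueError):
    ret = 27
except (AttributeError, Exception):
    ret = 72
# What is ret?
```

Step-by-step execution trace:
1. `y = (1,2,3).append(4)` raises AttributeError.
2. `except (IndexError, ValueError)` does not match AttributeError; skipped.
3. `except (AttributeError, Exception)` matches (AttributeError is in the tuple) → ret = 72.
Result: 72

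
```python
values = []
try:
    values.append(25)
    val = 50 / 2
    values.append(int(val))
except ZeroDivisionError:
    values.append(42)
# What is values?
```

Step-by-step execution trace:
1. try: `values.append(25)` → values = [25].
2. `val = 50 / 2` → val = 25.0. No exception raised.
3. `values.append(int(val))` → values = [25, 25].
4. `except ZeroDivisionError` is skipped (no exception was raised).
Result: [25, 25]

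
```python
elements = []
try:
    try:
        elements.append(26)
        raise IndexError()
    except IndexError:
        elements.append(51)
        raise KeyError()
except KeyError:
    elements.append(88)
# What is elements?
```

Step-by-step execution trace:
1. Inner try: `elements.append(26)` → elements = [26].
2. `raise IndexError()` raises IndexError.
3. Inner `except IndexError` matches → `elements.append(51)` → elements = [26, 51].
4. `raise KeyError()` raises KeyError; propagates to outer try.
5. Outer `except KeyError` matches → `elements.append(88)` → elements = [26, 51, 88].
Result: [26, 51, 88]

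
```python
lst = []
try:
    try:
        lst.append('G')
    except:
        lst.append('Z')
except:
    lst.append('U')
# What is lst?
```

Step-by-step execution trace:
1. Inner try: `lst.append('G')` → lst = ['G']. No exception raised.
2. Inner `except` is skipped.
3. Inner try completes normally; outer `except` is skipped.
Result: ['G']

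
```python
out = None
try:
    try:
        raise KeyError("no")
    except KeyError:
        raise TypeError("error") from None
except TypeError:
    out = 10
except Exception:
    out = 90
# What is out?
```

Step-by-step execution trace:
1. Inner try raises KeyError; inner `except KeyError` catches it.
2. `raise TypeError(...) from None` raises TypeError (from None suppresses __context__, but the active exception is still TypeError).
3. Outer `except TypeError` matches → out = 10.
4. `except Exception` is not reached.
Result: 10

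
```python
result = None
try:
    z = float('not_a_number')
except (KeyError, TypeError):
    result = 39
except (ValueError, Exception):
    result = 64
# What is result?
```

Step-by-step execution trace:
1. `z = float('not_a_number')` raises ValueError.
2. `except (KeyError, TypeError)` does not match ValueError; skipped.
3. `except (ValueError, Exception)` matches (ValueError is in the tuple) → result = 64.
Result: 64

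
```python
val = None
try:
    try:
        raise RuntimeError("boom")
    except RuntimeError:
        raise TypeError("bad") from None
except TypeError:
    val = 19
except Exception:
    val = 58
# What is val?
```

Step-by-step execution trace:
1. Inner try raises RuntimeError; inner `except RuntimeError` catches it.
2. `raise TypeError(...) from None` raises TypeError (from None suppresses __context__, but the active exception is still TypeError).
3. Outer `except TypeError` matches → val = 19.
4. `except Exception` is not reached.
Result: 19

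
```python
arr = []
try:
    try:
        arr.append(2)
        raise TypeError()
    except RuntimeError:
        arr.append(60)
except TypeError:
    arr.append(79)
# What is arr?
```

Step-by-step execution trace:
1. Inner try: `arr.append(2)` → arr = [2].
2. `raise TypeError()` raises TypeError.
3. Inner `except RuntimeError` does not match TypeError; exception propagates to outer try.
4. Outer `except TypeError` matches → `arr.append(79)` → arr = [2, 79].
Result: [2, 79]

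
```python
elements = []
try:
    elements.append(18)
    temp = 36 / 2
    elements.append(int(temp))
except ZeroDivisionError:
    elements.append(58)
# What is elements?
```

Step-by-step execution trace:
1. try: `elements.append(18)` → elements = [18].
2. `temp = 36 / 2` → temp = 18.0. No exception raised.
3. `elements.append(int(temp))` → elements = [18, 18].
4. `except ZeroDivisionError` is skipped (no exception was raised).
Result: [18, 18]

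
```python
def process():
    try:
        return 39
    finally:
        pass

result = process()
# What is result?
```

Step-by-step execution trace:
1. `process()` enters try: `return 39` sets pending return value 39.
2. Before returning, `finally: pass` runs (no effect).
3. process() returns 39 → result = 39.
Result: 39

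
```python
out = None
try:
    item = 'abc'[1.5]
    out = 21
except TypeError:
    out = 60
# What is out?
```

Step-by-step execution trace:
1. `item = 'abc'[1.5]` raises TypeError.
2. `out = 21` is not reached.
3. `except TypeError` matches → out = 60.
Result: 60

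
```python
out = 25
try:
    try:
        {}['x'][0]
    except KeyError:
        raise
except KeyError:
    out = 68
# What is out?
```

Step-by-step execution trace:
1. Inner try: `{}['x'][0]` raises KeyError.
2. Inner `except KeyError` matches; bare `raise` re-raises the same KeyError.
3. Outer `except KeyError` matches → out = 68.
Result: 68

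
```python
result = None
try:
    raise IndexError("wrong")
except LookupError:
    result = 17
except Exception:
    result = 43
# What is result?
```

Step-by-step execution trace:
1. `raise IndexError(...)` raises IndexError.
2. `except LookupError` matches (IndexError is a subclass of LookupError) → result = 17.
3. `except Exception` is not reached.
Result: 17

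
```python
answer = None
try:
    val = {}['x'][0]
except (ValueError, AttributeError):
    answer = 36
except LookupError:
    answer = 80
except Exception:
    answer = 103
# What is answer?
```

Step-by-step execution trace:
1. `val = {}['x'][0]` raises KeyError.
2. `except (ValueError, AttributeError)` does not match KeyError; skipped.
3. `except LookupError` matches (KeyError is a subclass of LookupError) → answer = 80.
4. `except Exception` is not reached.
Result: 80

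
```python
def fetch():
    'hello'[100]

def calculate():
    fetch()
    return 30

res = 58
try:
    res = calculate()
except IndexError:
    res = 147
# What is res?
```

Step-by-step execution trace:
1. res starts at 58.
2. try: `calculate()` calls `fetch()`.
3. `fetch()` evaluates `'hello'[100]`, which raises IndexError; it propagates through calculate (uncaught).
4. `return 30` in calculate is not reached; the assignment to res does not complete.
5. `except IndexError` matches → res = 147.
Result: 147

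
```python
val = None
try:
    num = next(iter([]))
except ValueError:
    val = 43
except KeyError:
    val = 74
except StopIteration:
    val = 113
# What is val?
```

Step-by-step execution trace:
1. `num = next(iter([]))` raises StopIteration.
2. `except ValueError` does not match StopIteration; skipped.
3. `except KeyError` does not match StopIteration; skipped.
4. `except StopIteration` matches → val = 113.
Result: 113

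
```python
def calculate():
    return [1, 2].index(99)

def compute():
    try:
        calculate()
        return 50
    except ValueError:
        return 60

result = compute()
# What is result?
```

Step-by-step execution trace:
1. `compute()` calls `calculate()`.
2. `calculate()` evaluates `[1, 2].index(99)`, which raises ValueError; it propagates to the caller.
3. `return 50` is not reached.
4. `except ValueError` in compute matches → returns 60.
5. result = 60.
Result: 60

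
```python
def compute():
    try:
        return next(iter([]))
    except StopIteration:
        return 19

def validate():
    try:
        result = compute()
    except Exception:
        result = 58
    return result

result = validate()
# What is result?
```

Step-by-step execution trace:
1. `validate()` calls `compute()`.
2. In compute: `next(iter([]))` raises StopIteration; `except StopIteration` catches it → returns 19.
3. In validate: `result = compute()` → result = 19. No exception reaches validate.
4. `except Exception` is skipped; validate returns 19.
5. result = 19.
Result: 19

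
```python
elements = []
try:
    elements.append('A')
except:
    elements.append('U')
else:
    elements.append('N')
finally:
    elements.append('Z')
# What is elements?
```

Step-by-step execution trace:
1. try: `elements.append('A')` → elements = ['A']. No exception raised.
2. `except` is skipped.
3. `else` runs: `elements.append('N')` → elements = ['A', 'N'].
4. `finally` always runs: `elements.append('Z')` → elements = ['A', 'N', 'Z'].
Result: ['A', 'N', 'Z']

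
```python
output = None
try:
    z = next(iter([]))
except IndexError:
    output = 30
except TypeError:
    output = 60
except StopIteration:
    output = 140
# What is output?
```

Step-by-step execution trace:
1. `z = next(iter([]))` raises StopIteration.
2. `except IndexError` does not match StopIteration; skipped.
3. `except TypeError` does not match StopIteration; skipped.
4. `except StopIteration` matches → output = 140.
Result: 140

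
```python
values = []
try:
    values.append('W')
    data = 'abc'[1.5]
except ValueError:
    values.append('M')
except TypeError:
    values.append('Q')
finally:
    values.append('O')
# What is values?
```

Step-by-step execution trace:
1. try: `values.append('W')` → values = ['W'].
2. `data = 'abc'[1.5]` raises TypeError.
3. `except ValueError` does not match TypeError; skipped.
4. `except TypeError` matches → `values.append('Q')` → values = ['W', 'Q'].
5. finally always runs: `values.append('O')` → values = ['W', 'Q', 'O'].
Result: ['W', 'Q', 'O']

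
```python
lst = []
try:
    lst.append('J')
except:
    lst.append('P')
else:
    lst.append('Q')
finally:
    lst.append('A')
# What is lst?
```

Step-by-step execution trace:
1. try: `lst.append('J')` → lst = ['J']. No exception raised.
2. `except` is skipped.
3. `else` runs: `lst.append('Q')` → lst = ['J', 'Q'].
4. `finally` always runs: `lst.append('A')` → lst = ['J', 'Q', 'A'].
Result: ['J', 'Q', 'A']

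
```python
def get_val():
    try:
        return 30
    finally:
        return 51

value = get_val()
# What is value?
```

Step-by-step execution trace:
1. `get_val()` enters try: `return 30` sets pending return value 30.
2. Before returning, `finally: return 51` runs and overrides the pending return.
3. get_val() returns 51 → value = 51.
Result: 51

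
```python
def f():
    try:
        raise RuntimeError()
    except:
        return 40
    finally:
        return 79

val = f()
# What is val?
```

Step-by-step execution trace:
1. `f()` enters try: `raise RuntimeError()` raises RuntimeError.
2. bare `except` matches → `return 40` sets pending return value 40.
3. Before returning, `finally: return 79` runs and overrides the pending return.
4. f() returns 79 → val = 79.
Result: 79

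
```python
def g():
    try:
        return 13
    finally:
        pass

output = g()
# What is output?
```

Step-by-step execution trace:
1. `g()` enters try: `return 13` sets pending return value 13.
2. Before returning, `finally: pass` runs (no effect).
3. g() returns 13 → output = 13.
Result: 13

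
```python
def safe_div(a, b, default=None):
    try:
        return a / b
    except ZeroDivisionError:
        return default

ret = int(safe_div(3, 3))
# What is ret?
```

Step-by-step execution trace:
1. `safe_div(3, 3)` enters try: `return 3 / 3` → returns 1.0. No exception raised.
2. `except ZeroDivisionError` is skipped.
3. `int(1.0)` → 1 → ret = 1.
Result: 1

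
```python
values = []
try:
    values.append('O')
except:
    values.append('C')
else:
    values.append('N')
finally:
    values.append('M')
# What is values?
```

Step-by-step execution trace:
1. try: `values.append('O')` → values = ['O']. No exception raised.
2. `except` is skipped.
3. `else` runs: `values.append('N')` → values = ['O', 'N'].
4. `finally` always runs: `values.append('M')` → values = ['O', 'N', 'M'].
Result: ['O', 'N', 'M']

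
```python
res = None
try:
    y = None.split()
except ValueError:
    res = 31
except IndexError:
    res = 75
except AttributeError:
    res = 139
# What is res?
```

Step-by-step execution trace:
1. `y = None.split()` raises AttributeError.
2. `except ValueError` does not match AttributeError; skipped.
3. `except IndexError` does not match AttributeError; skipped.
4. `except AttributeError` matches → res = 139.
Result: 139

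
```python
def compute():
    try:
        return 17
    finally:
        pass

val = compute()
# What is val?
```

Step-by-step execution trace:
1. `compute()` enters try: `return 17` sets pending return value 17.
2. Before returning, `finally: pass` runs (no effect).
3. compute() returns 17 → val = 17.
Result: 17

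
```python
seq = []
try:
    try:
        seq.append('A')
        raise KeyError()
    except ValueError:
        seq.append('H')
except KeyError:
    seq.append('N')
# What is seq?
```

Step-by-step execution trace:
1. Inner try: `seq.append('A')` → seq = ['A'].
2. `raise KeyError()` raises KeyError.
3. Inner `except ValueError` does not match KeyError; exception propagates to outer try.
4. Outer `except KeyError` matches → `seq.append('N')` → seq = ['A', 'N'].
Result: ['A', 'N']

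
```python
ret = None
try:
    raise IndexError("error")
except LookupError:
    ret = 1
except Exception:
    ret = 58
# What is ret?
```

Step-by-step execution trace:
1. `raise IndexError(...)` raises IndexError.
2. `except LookupError` matches (IndexError is a subclass of LookupError) → ret = 1.
3. `except Exception` is not reached.
Result: 1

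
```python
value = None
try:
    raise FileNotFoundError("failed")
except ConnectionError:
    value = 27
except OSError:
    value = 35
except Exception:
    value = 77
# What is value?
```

Step-by-step execution trace:
1. `raise FileNotFoundError(...)` raises FileNotFoundError.
2. `except ConnectionError` does not match (FileNotFoundError is not a subclass of ConnectionError); skipped.
3. `except OSError` matches (FileNotFoundError is a subclass of OSError) → value = 35.
4. `except Exception` is not reached.
Result: 35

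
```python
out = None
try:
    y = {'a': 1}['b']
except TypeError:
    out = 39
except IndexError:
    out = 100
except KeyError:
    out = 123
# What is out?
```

Step-by-step execution trace:
1. `y = {'a': 1}['b']` raises KeyError.
2. `except TypeError` does not match KeyError; skipped.
3. `except IndexError` does not match KeyError; skipped.
4. `except KeyError` matches → out = 123.
Result: 123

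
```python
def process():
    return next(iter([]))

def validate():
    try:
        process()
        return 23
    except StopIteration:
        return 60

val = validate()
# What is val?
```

Step-by-step execution trace:
1. `validate()` calls `process()`.
2. `process()` evaluates `next(iter([]))`, which raises StopIteration; it propagates to the caller.
3. `return 23` is not reached.
4. `except StopIteration` in validate matches → returns 60.
5. val = 60.
Result: 60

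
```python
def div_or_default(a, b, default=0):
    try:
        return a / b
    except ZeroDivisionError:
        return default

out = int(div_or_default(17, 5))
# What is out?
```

Step-by-step execution trace:
1. `div_or_default(17, 5)` enters try: `return 17 / 5` → returns 3.4. No exception raised.
2. `except ZeroDivisionError` is skipped.
3. `int(3.4)` → 3 → out = 3.
Result: 3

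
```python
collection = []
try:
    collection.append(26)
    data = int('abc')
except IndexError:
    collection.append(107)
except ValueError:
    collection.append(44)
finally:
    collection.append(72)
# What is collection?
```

Step-by-step execution trace:
1. try: `collection.append(26)` → collection = [26].
2. `data = int('abc')` raises ValueError.
3. `except IndexError` does not match ValueError; skipped.
4. `except ValueError` matches → `collection.append(44)` → collection = [26, 44].
5. finally always runs: `collection.append(72)` → collection = [26, 44, 72].
Result: [26, 44, 72]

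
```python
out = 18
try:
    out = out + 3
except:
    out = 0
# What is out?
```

Step-by-step execution trace:
1. out starts at 18.
2. try: `out = out + 3` → out = 21. No exception raised.
3. `except` is skipped.
Result: 21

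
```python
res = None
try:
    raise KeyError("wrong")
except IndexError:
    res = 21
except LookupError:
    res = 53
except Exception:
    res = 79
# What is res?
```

Step-by-step execution trace:
1. `raise KeyError(...)` raises KeyError.
2. `except IndexError` does not match (KeyError is not a subclass of IndexError); skipped.
3. `except LookupError` matches (KeyError is a subclass of LookupError) → res = 53.
4. `except Exception` is not reached.
Result: 53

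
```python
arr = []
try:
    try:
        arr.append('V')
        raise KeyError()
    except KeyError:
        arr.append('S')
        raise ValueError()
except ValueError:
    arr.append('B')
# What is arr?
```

Step-by-step execution trace:
1. Inner try: `arr.append('V')` → arr = ['V'].
2. `raise KeyError()` raises KeyError.
3. Inner `except KeyError` matches → `arr.append('S')` → arr = ['V', 'S'].
4. `raise ValueError()` raises ValueError; propagates to outer try.
5. Outer `except ValueError` matches → `arr.append('B')` → arr = ['V', 'S', 'B'].
Result: ['V', 'S', 'B']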